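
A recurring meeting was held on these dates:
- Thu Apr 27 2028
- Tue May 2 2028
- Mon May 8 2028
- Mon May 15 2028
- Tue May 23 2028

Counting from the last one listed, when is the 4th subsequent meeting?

Tue Jul 4 2028

Intervals are 5, 6, 7, 8 days — an arithmetic progression with common difference 1.
Next gap: 9 days. Tue May 23 2028 + 9 days = Thu Jun 1 2028.
Next gap: 10 days. Thu Jun 1 2028 + 10 days = Sun Jun 11 2028.
Next gap: 11 days. Sun Jun 11 2028 + 11 days = Thu Jun 22 2028.
Next gap: 12 days. Thu Jun 22 2028 + 12 days = Tue Jul 4 2028.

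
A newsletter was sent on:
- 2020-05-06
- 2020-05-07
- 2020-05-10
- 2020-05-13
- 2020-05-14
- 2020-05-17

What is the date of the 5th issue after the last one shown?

2020-05-28

The gap pattern 1, 3, 3, 1, 3 repeats every 3 events.
These are the Wednesdays, Thursdays and Sundays of each week.
Next Wednesday: 2020-05-20.
Next Thursday: 2020-05-21.
Next Sunday: 2020-05-24.
The following Wednesday is 2020-05-27.
Next Thursday: 2020-05-28.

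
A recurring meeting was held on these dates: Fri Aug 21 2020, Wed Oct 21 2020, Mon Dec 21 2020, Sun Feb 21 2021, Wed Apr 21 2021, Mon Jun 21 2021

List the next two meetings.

Gaps: 61, 61, 62, 59, 61 days — not constant. Every event is on the 21st of the month.
Pattern: the 21st of every 2 months.
August 2021: Sat Aug 21 2021.
Next: October 2021 → Thu Oct 21 2021.

Sat Aug 21 2021, Thu Oct 21 2021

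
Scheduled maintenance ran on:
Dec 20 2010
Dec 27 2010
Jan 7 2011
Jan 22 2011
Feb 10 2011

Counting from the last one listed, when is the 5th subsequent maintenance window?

Jul 15 2011

Gaps: 7, 11, 15, 19 days — each gap is 4 larger than the previous one.
Next gap: 23 days. Feb 10 2011 + 23 days = Mar 5 2011.
Next gap: 27 days. Mar 5 2011 + 27 days = Apr 1 2011.
Next gap: 31 days. Apr 1 2011 + 31 days = May 2 2011.
Next gap: 35 days. May 2 2011 + 35 days = Jun 6 2011.
Next gap: 39 days. Jun 6 2011 + 39 days = Jul 15 2011.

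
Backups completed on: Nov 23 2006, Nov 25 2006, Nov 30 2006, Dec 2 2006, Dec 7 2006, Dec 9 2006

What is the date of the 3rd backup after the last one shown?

Dec 21 2006

Gaps: 2, 5, 2, 5, 2 days — not constant, but cyclic with period 2.
The events fall on every Thursday and Saturday.
Next Thursday: Dec 14 2006.
The following Saturday is Dec 16 2006.
The following Thursday is Dec 21 2006.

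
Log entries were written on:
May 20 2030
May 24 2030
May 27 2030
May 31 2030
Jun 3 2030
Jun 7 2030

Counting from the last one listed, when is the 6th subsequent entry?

The gap pattern 4, 3, 4, 3, 4 repeats every 2 events.
These are the Mondays and Fridays of each week.
The following Monday is Jun 10 2030.
Next Friday: Jun 14 2030.
The following Monday is Jun 17 2030.
Next Friday: Jun 21 2030.
The following Monday is Jun 24 2030.
Next Friday: Jun 28 2030.

Jun 28 2030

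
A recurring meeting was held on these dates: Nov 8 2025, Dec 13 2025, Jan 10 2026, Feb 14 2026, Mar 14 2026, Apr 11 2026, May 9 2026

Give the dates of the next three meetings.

Jun 13 2026, Jul 11 2026, Aug 8 2026

These are Saturdays at 28- or 35-day spacing (35, 28, 35, 28, 28, 28).
The pattern: 2nd Saturday of the month.
2nd Saturday of June 2026: Jun 13 2026.
2nd Saturday of July 2026: Jul 11 2026.
August 2026 — 2nd Saturday is Aug 8 2026.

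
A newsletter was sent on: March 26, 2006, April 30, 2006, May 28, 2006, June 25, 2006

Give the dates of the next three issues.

All Sundays; the gaps (35, 28, 28) vary with month length.
This is the last Sunday of each month.
Last Sunday of July 2006: July 30, 2006.
August 2006 ends with Sunday August 27, 2006.
September 2006 ends with Sunday September 24, 2006.

July 30, 2006; August 27, 2006; September 24, 2006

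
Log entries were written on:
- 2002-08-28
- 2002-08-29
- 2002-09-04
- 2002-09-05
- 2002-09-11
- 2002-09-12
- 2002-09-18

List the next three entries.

2002-09-19, 2002-09-25, 2002-09-26

Every event lands on a Wednesday or Thursday (gaps cycle 1, 6, 1, 6, 1, 6).
So the schedule is: every Wednesday and Thursday.
Next Thursday: 2002-09-19.
The following Wednesday is 2002-09-25.
The following Thursday is 2002-09-26.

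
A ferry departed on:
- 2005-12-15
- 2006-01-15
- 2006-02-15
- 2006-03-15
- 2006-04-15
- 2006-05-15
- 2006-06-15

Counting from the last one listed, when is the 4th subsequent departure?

Each date is the 15th; the gaps (31, 31, 28, 31, 30, 31) track the month lengths.
The rule is the 15th of each month.
July 2006: 2006-07-15.
Next: August 2006 → 2006-08-15.
September 2006: 2006-09-15.
October 2006: 2006-10-15.

2006-10-15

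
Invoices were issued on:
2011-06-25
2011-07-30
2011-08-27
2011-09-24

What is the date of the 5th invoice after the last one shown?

Every date is a Saturday; gaps 35, 28, 28 days.
Each is the last Saturday of its month (at least one falls on the 29th or later, ruling out '4th Saturday').
Last Saturday of October 2011: 2011-10-29.
November 2011 ends with Saturday 2011-11-26.
December 2011 ends with Saturday 2011-12-31.
Last Saturday of January 2012: 2012-01-28.
February 2012 ends with Saturday 2012-02-25.

2012-02-25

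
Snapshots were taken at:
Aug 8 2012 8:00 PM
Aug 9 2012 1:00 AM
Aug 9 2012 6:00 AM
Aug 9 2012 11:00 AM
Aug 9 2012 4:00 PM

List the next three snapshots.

Aug 9 2012 9:00 PM, Aug 10 2012 2:00 AM, Aug 10 2012 7:00 AM

Spacing: 5, 5, 5, 5 h — constant 5 h.
Aug 9 2012 4:00 PM + 5 h = Aug 9 2012 9:00 PM.
Aug 9 2012 9:00 PM + 5 h = Aug 10 2012 2:00 AM.
Aug 10 2012 2:00 AM + 5 h = Aug 10 2012 7:00 AM.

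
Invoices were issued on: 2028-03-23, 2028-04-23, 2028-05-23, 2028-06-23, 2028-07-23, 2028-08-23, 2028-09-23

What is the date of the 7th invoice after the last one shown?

2029-04-23

The day-of-month is always 23 (31, 30, 31, 30, 31, 31 days between events).
So this recurs on the 23rd of each month.
Next: October 2028 → 2028-10-23.
November 2028: 2028-11-23.
Next: December 2028 → 2028-12-23.
Next: January 2029 → 2029-01-23.
February 2029: 2029-02-23.
Next: March 2029 → 2029-03-23.
Next: April 2029 → 2029-04-23.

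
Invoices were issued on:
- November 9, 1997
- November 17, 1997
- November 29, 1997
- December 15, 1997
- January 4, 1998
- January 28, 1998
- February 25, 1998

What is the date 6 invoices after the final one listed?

Intervals are 8, 12, 16, 20, 24, 28 days — an arithmetic progression with common difference 4.
Next gap: 32 days. February 25, 1998 + 32 days = March 29, 1998.
Next gap: 36 days. March 29, 1998 + 36 days = May 4, 1998.
Next gap: 40 days. May 4, 1998 + 40 days = June 13, 1998.
Next gap: 44 days. June 13, 1998 + 44 days = July 27, 1998.
Next gap: 48 days. July 27, 1998 + 48 days = September 13, 1998.
Next gap: 52 days. September 13, 1998 + 52 days = November 4, 1998.

November 4, 1998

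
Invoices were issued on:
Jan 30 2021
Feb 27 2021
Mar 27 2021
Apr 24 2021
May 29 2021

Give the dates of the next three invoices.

Jun 26 2021, Jul 31 2021, Aug 28 2021

All Saturdays; the gaps (28, 28, 28, 35) vary with month length.
This is the last Saturday of each month.
Last Saturday of June 2021: Jun 26 2021.
Last Saturday of July 2021: Jul 31 2021.
Last Saturday of August 2021: Aug 28 2021.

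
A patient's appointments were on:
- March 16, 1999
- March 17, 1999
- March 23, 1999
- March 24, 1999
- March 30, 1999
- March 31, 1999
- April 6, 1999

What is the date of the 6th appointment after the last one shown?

Every event lands on a Tuesday or Wednesday (gaps cycle 1, 6, 1, 6, 1, 6).
So the schedule is: every Tuesday and Wednesday.
The following Wednesday is April 7, 1999.
The following Tuesday is April 13, 1999.
Next Wednesday: April 14, 1999.
The following Tuesday is April 20, 1999.
Next Wednesday: April 21, 1999.
Next Tuesday: April 27, 1999.

April 27, 1999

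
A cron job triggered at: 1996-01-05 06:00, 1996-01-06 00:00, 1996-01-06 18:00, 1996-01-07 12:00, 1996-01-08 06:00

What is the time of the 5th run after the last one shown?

The interval is a steady 18 hours (18, 18, 18, 18).
1996-01-08 06:00 + 18 h = 1996-01-09 00:00.
1996-01-09 00:00 + 18 h = 1996-01-09 18:00.
1996-01-09 18:00 + 18 h = 1996-01-10 12:00.
1996-01-10 12:00 + 18 h = 1996-01-11 06:00.
1996-01-11 06:00 + 18 h = 1996-01-12 00:00.

1996-01-12 00:00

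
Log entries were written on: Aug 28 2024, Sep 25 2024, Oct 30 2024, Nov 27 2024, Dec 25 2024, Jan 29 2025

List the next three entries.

Feb 26 2025, Mar 26 2025, Apr 30 2025

These are Wednesdays with 28, 35, 28, 28, 35-day gaps.
Each is the final Wednesday of its month — Oct 30 2024 is past the 28th, so '4th Wednesday' doesn't fit.
Last Wednesday of February 2025: Feb 26 2025.
March 2025 ends with Wednesday Mar 26 2025.
Last Wednesday of April 2025: Apr 30 2025.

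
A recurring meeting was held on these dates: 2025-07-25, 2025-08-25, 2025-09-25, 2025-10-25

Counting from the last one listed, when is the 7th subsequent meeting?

2026-05-25

The day-of-month is always 25 (31, 31, 30 days between events).
So this recurs on the 25th of each month.
Next: November 2025 → 2025-11-25.
December 2025: 2025-12-25.
Next: January 2026 → 2026-01-25.
Next: February 2026 → 2026-02-25.
Next: March 2026 → 2026-03-25.
April 2026: 2026-04-25.
May 2026: 2026-05-25.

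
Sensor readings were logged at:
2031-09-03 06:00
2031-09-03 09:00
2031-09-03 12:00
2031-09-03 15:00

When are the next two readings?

Gaps: 3, 3, 3 hours — each event is 3 hours after the previous one.
2031-09-03 15:00 + 3 h = 2031-09-03 18:00.
2031-09-03 18:00 + 3 h = 2031-09-03 21:00.

2031-09-03 18:00, 2031-09-03 21:00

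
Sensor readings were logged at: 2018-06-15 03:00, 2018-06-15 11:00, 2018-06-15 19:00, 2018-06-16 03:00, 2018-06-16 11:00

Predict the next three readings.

The interval is a steady 8 hours (8, 8, 8, 8).
2018-06-16 11:00 + 8 h = 2018-06-16 19:00.
2018-06-16 19:00 + 8 h = 2018-06-17 03:00.
2018-06-17 03:00 + 8 h = 2018-06-17 11:00.

2018-06-16 19:00, 2018-06-17 03:00, 2018-06-17 11:00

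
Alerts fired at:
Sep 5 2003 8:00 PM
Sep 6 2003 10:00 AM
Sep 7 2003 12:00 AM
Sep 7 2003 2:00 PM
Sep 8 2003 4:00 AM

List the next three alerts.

Spacing: 14, 14, 14, 14 h — constant 14 h.
Sep 8 2003 4:00 AM + 14 h = Sep 8 2003 6:00 PM.
Sep 8 2003 6:00 PM + 14 h = Sep 9 2003 8:00 AM.
Sep 9 2003 8:00 AM + 14 h = Sep 9 2003 10:00 PM.

Sep 8 2003 6:00 PM, Sep 9 2003 8:00 AM, Sep 9 2003 10:00 PM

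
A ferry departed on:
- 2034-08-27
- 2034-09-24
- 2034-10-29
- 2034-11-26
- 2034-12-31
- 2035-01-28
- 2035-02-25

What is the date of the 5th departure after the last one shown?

These are Sundays with 28, 35, 28, 35, 28, 28-day gaps.
Each is the final Sunday of its month — 2034-10-29 is past the 28th, so '4th Sunday' doesn't fit.
March 2035 ends with Sunday 2035-03-25.
Last Sunday of April 2035: 2035-04-29.
May 2035 ends with Sunday 2035-05-27.
June 2035 ends with Sunday 2035-06-24.
July 2035 ends with Sunday 2035-07-29.

2035-07-29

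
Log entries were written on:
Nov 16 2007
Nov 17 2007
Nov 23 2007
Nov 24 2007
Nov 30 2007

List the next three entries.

Dec 1 2007, Dec 7 2007, Dec 8 2007

The gap pattern 1, 6, 1, 6 repeats every 2 events.
These are the Fridays and Saturdays of each week.
The following Saturday is Dec 1 2007.
Next Friday: Dec 7 2007.
Next Saturday: Dec 8 2007.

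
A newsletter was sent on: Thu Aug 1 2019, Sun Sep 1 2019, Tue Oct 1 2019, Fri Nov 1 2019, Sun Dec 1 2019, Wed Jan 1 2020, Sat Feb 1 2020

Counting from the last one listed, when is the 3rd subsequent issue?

Each date is the 1st; the gaps (31, 30, 31, 30, 31, 31) track the month lengths.
The rule is the 1st of each month.
March 2020: Sun Mar 1 2020.
April 2020: Wed Apr 1 2020.
Next: May 2020 → Fri May 1 2020.

Fri May 1 2020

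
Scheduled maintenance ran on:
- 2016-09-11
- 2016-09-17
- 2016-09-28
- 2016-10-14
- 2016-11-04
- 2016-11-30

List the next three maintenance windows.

The spacing grows by 5 each time: 6, 11, 16, 21, 26 days.
Next gap: 31 days. 2016-11-30 + 31 days = 2016-12-31.
Next gap: 36 days. 2016-12-31 + 36 days = 2017-02-05.
Next gap: 41 days. 2017-02-05 + 41 days = 2017-03-18.

2016-12-31, 2017-02-05, 2017-03-18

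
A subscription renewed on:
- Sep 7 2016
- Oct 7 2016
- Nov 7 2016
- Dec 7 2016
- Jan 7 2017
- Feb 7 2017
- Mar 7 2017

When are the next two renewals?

The day-of-month is always 7 (30, 31, 30, 31, 31, 28 days between events).
So this recurs on the 7th of each month.
Next: April 2017 → Apr 7 2017.
May 2017: May 7 2017.

Apr 7 2017, May 7 2017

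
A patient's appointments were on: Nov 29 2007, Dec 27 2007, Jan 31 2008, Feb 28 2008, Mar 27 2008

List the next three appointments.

These are Thursdays with 28, 35, 28, 28-day gaps.
Each is the final Thursday of its month — Nov 29 2007 is past the 28th, so '4th Thursday' doesn't fit.
Last Thursday of April 2008: Apr 24 2008.
May 2008 ends with Thursday May 29 2008.
Last Thursday of June 2008: Jun 26 2008.

Apr 24 2008, May 29 2008, Jun 26 2008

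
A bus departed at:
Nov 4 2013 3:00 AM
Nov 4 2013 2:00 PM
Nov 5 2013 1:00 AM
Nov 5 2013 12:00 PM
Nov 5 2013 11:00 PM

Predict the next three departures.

Gaps: 11, 11, 11, 11 hours — each event is 11 hours after the previous one.
Nov 5 2013 11:00 PM + 11 h = Nov 6 2013 10:00 AM.
Nov 6 2013 10:00 AM + 11 h = Nov 6 2013 9:00 PM.
Nov 6 2013 9:00 PM + 11 h = Nov 7 2013 8:00 AM.

Nov 6 2013 10:00 AM, Nov 6 2013 9:00 PM, Nov 7 2013 8:00 AM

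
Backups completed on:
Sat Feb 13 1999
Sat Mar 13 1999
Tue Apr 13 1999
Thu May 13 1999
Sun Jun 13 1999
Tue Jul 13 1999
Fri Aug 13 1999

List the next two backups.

Mon Sep 13 1999, Wed Oct 13 1999

Gaps: 28, 31, 30, 31, 30, 31 days — not constant. Every event is on the 13th of the month.
Pattern: the 13th of each month.
Next: September 1999 → Mon Sep 13 1999.
Next: October 1999 → Wed Oct 13 1999.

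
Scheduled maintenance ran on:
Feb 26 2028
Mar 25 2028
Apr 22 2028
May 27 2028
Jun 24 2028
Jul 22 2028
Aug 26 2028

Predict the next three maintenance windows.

These are Saturdays at 28- or 35-day spacing (28, 28, 35, 28, 28, 35).
The pattern: 4th Saturday of the month.
4th Saturday of September 2028: Sep 23 2028.
October 2028 — 4th Saturday is Oct 28 2028.
November 2028 — 4th Saturday is Nov 25 2028.

Sep 23 2028, Oct 28 2028, Nov 25 2028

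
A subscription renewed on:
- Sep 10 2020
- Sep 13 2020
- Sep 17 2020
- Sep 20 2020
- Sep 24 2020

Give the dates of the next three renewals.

The gap pattern 3, 4, 3, 4 repeats every 2 events.
These are the Thursdays and Sundays of each week.
The following Sunday is Sep 27 2020.
The following Thursday is Oct 1 2020.
The following Sunday is Oct 4 2020.

Sep 27 2020, Oct 1 2020, Oct 4 2020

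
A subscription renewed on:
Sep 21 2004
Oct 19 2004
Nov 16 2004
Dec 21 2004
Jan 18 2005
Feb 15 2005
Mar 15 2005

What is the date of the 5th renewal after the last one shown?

All dates are Tuesdays, 28, 28, 35, 28, 28, 28 days apart.
Specifically, the 3rd Tuesday of each month.
April 2005 — 3rd Tuesday is Apr 19 2005.
3rd Tuesday of May 2005: May 17 2005.
June 2005 — 3rd Tuesday is Jun 21 2005.
July 2005 — 3rd Tuesday is Jul 19 2005.
3rd Tuesday of August 2005: Aug 16 2005.

Aug 16 2005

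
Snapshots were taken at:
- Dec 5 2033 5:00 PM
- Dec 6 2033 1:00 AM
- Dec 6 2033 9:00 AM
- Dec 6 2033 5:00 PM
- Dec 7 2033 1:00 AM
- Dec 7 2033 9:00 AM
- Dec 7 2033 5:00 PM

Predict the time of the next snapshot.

The interval is a steady 8 hours (8, 8, 8, 8, 8, 8).
Dec 7 2033 5:00 PM + 8 h = Dec 8 2033 1:00 AM.

Dec 8 2033 1:00 AM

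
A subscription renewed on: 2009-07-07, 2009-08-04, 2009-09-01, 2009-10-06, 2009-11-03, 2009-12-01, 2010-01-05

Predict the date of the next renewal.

2010-02-02

These are Tuesdays at 28- or 35-day spacing (28, 28, 35, 28, 28, 35).
The pattern: 1st Tuesday of the month.
February 2010 — 1st Tuesday is 2010-02-02.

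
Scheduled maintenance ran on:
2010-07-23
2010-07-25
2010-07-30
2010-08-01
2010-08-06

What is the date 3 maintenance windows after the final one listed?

2010-08-15

Every event lands on a Friday or Sunday (gaps cycle 2, 5, 2, 5).
So the schedule is: every Friday and Sunday.
Next Sunday: 2010-08-08.
The following Friday is 2010-08-13.
The following Sunday is 2010-08-15.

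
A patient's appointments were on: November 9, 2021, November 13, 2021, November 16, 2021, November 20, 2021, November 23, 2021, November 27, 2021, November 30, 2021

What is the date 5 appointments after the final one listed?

Gaps: 4, 3, 4, 3, 4, 3 days — not constant, but cyclic with period 2.
The events fall on every Tuesday and Saturday.
The following Saturday is December 4, 2021.
The following Tuesday is December 7, 2021.
The following Saturday is December 11, 2021.
The following Tuesday is December 14, 2021.
Next Saturday: December 18, 2021.

December 18, 2021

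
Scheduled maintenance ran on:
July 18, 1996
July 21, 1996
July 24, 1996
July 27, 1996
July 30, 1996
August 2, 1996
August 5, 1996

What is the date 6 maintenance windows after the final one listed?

August 23, 1996

Every event comes 3 days after the last (3, 3, 3, 3, 3, 3).
August 5, 1996 + 3 days = August 8, 1996.
August 8, 1996 + 3 days = August 11, 1996.
August 11, 1996 + 3 days = August 14, 1996.
August 14, 1996 + 3 days = August 17, 1996.
August 17, 1996 + 3 days = August 20, 1996.
August 20, 1996 + 3 days = August 23, 1996.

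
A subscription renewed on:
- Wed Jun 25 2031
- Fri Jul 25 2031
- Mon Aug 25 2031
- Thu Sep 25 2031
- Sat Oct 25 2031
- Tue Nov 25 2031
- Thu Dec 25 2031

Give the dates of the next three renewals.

The day-of-month is always 25 (30, 31, 31, 30, 31, 30 days between events).
So this recurs on the 25th of each month.
Next: January 2032 → Sun Jan 25 2032.
Next: February 2032 → Wed Feb 25 2032.
Next: March 2032 → Thu Mar 25 2032.

Sun Jan 25 2032, Wed Feb 25 2032, Thu Mar 25 2032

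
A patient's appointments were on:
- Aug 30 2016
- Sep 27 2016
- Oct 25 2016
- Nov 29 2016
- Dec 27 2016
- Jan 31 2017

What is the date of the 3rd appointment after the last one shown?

Apr 25 2017

Every date is a Tuesday; gaps 28, 28, 35, 28, 35 days.
Each is the last Tuesday of its month (at least one falls on the 29th or later, ruling out '4th Tuesday').
February 2017 ends with Tuesday Feb 28 2017.
March 2017 ends with Tuesday Mar 28 2017.
Last Tuesday of April 2017: Apr 25 2017.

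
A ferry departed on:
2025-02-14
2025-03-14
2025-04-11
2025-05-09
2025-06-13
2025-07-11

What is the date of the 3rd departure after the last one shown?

2025-10-10

All dates are Fridays, 28, 28, 28, 35, 28 days apart.
Specifically, the 2nd Friday of each month.
2nd Friday of August 2025: 2025-08-08.
September 2025 — 2nd Friday is 2025-09-12.
2nd Friday of October 2025: 2025-10-10.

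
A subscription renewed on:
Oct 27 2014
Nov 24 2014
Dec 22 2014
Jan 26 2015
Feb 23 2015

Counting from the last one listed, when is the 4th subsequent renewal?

Jun 22 2015

Gaps: 28, 28, 35, 28 days — a mix of 28 and 35. Every date is a Monday.
Each is the 4th Monday of its month.
March 2015 — 4th Monday is Mar 23 2015.
4th Monday of April 2015: Apr 27 2015.
May 2015 — 4th Monday is May 25 2015.
June 2015 — 4th Monday is Jun 22 2015.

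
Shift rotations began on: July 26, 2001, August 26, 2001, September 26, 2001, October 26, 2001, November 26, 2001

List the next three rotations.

The day-of-month is always 26 (31, 31, 30, 31 days between events).
So this recurs on the 26th of each month.
December 2001: December 26, 2001.
Next: January 2002 → January 26, 2002.
Next: February 2002 → February 26, 2002.

December 26, 2001; January 26, 2002; February 26, 2002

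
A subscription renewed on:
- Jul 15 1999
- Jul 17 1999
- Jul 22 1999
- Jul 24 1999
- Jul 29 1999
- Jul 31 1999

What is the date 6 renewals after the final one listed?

Aug 21 1999

Every event lands on a Thursday or Saturday (gaps cycle 2, 5, 2, 5, 2).
So the schedule is: every Thursday and Saturday.
The following Thursday is Aug 5 1999.
Next Saturday: Aug 7 1999.
Next Thursday: Aug 12 1999.
Next Saturday: Aug 14 1999.
The following Thursday is Aug 19 1999.
Next Saturday: Aug 21 1999.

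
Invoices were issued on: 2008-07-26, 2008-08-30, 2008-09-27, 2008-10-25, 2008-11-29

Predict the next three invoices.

All Saturdays; the gaps (35, 28, 28, 35) vary with month length.
This is the last Saturday of each month.
December 2008 ends with Saturday 2008-12-27.
Last Saturday of January 2009: 2009-01-31.
February 2009 ends with Saturday 2009-02-28.

2008-12-27, 2009-01-31, 2009-02-28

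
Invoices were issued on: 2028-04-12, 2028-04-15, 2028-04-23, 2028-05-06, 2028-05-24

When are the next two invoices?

Gaps: 3, 8, 13, 18 days — each gap is 5 larger than the previous one.
Next gap: 23 days. 2028-05-24 + 23 days = 2028-06-16.
Next gap: 28 days. 2028-06-16 + 28 days = 2028-07-14.

2028-06-16, 2028-07-14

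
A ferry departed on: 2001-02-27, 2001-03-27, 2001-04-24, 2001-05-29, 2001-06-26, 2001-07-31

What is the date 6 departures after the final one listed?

2002-01-29

Every date is a Tuesday; gaps 28, 28, 35, 28, 35 days.
Each is the last Tuesday of its month (at least one falls on the 29th or later, ruling out '4th Tuesday').
August 2001 ends with Tuesday 2001-08-28.
Last Tuesday of September 2001: 2001-09-25.
October 2001 ends with Tuesday 2001-10-30.
November 2001 ends with Tuesday 2001-11-27.
December 2001 ends with Tuesday 2001-12-25.
January 2002 ends with Tuesday 2002-01-29.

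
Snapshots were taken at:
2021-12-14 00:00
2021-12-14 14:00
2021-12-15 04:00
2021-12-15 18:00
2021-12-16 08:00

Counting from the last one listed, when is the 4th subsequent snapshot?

2021-12-18 16:00

Gaps: 14, 14, 14, 14 hours — each event is 14 hours after the previous one.
2021-12-16 08:00 + 14 h = 2021-12-16 22:00.
2021-12-16 22:00 + 14 h = 2021-12-17 12:00.
2021-12-17 12:00 + 14 h = 2021-12-18 02:00.
2021-12-18 02:00 + 14 h = 2021-12-18 16:00.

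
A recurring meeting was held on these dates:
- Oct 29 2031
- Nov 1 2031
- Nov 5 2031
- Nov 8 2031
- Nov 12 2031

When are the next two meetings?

Gaps: 3, 4, 3, 4 days — not constant, but cyclic with period 2.
The events fall on every Wednesday and Saturday.
Next Saturday: Nov 15 2031.
Next Wednesday: Nov 19 2031.

Nov 15 2031, Nov 19 2031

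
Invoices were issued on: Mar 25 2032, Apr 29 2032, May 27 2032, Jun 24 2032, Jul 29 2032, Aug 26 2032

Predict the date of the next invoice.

Every date is a Thursday; gaps 35, 28, 28, 35, 28 days.
Each is the last Thursday of its month (at least one falls on the 29th or later, ruling out '4th Thursday').
September 2032 ends with Thursday Sep 30 2032.

Sep 30 2032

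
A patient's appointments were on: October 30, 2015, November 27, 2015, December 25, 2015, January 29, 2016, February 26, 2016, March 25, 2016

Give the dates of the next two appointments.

April 29, 2016; May 27, 2016

These are Fridays with 28, 28, 35, 28, 28-day gaps.
Each is the final Friday of its month — October 30, 2015 is past the 28th, so '4th Friday' doesn't fit.
April 2016 ends with Friday April 29, 2016.
May 2016 ends with Friday May 27, 2016.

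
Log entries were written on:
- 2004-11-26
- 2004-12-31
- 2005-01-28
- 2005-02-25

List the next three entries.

2005-03-25, 2005-04-29, 2005-05-27

All Fridays; the gaps (35, 28, 28) vary with month length.
This is the last Friday of each month.
Last Friday of March 2005: 2005-03-25.
April 2005 ends with Friday 2005-04-29.
Last Friday of May 2005: 2005-05-27.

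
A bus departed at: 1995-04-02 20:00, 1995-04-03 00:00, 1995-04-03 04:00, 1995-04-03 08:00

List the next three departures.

The interval is a steady 4 hours (4, 4, 4).
1995-04-03 08:00 + 4 h = 1995-04-03 12:00.
1995-04-03 12:00 + 4 h = 1995-04-03 16:00.
1995-04-03 16:00 + 4 h = 1995-04-03 20:00.

1995-04-03 12:00, 1995-04-03 16:00, 1995-04-03 20:00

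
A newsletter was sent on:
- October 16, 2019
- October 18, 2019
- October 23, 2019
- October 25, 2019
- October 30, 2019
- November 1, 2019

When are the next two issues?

The gap pattern 2, 5, 2, 5, 2 repeats every 2 events.
These are the Wednesdays and Fridays of each week.
Next Wednesday: November 6, 2019.
The following Friday is November 8, 2019.

November 6, 2019; November 8, 2019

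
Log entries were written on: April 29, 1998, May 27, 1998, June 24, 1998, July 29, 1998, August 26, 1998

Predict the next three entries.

September 30, 1998; October 28, 1998; November 25, 1998

These are Wednesdays with 28, 28, 35, 28-day gaps.
Each is the final Wednesday of its month — April 29, 1998 is past the 28th, so '4th Wednesday' doesn't fit.
September 1998 ends with Wednesday September 30, 1998.
October 1998 ends with Wednesday October 28, 1998.
Last Wednesday of November 1998: November 25, 1998.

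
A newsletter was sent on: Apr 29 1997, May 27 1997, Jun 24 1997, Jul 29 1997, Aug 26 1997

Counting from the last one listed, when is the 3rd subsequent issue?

Every date is a Tuesday; gaps 28, 28, 35, 28 days.
Each is the last Tuesday of its month (at least one falls on the 29th or later, ruling out '4th Tuesday').
September 1997 ends with Tuesday Sep 30 1997.
October 1997 ends with Tuesday Oct 28 1997.
Last Tuesday of November 1997: Nov 25 1997.

Nov 25 1997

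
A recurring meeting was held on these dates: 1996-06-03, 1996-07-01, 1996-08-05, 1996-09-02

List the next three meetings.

1996-10-07, 1996-11-04, 1996-12-02

All dates are Mondays, 28, 35, 28 days apart.
Specifically, the 1st Monday of each month.
1st Monday of October 1996: 1996-10-07.
November 1996 — 1st Monday is 1996-11-04.
December 1996 — 1st Monday is 1996-12-02.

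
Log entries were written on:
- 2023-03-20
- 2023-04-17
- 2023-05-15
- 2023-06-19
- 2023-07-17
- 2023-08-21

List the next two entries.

These are Mondays at 28- or 35-day spacing (28, 28, 35, 28, 35).
The pattern: 3rd Monday of the month.
September 2023 — 3rd Monday is 2023-09-18.
October 2023 — 3rd Monday is 2023-10-16.

2023-09-18, 2023-10-16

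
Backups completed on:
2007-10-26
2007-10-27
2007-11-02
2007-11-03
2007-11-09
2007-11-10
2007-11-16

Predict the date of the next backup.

2007-11-17

The gap pattern 1, 6, 1, 6, 1, 6 repeats every 2 events.
These are the Fridays and Saturdays of each week.
Next Saturday: 2007-11-17.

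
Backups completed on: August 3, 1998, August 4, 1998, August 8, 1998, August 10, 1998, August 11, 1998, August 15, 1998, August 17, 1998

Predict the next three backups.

August 18, 1998; August 22, 1998; August 24, 1998

Gaps: 1, 4, 2, 1, 4, 2 days — not constant, but cyclic with period 3.
The events fall on every Monday, Tuesday and Saturday.
Next Tuesday: August 18, 1998.
Next Saturday: August 22, 1998.
The following Monday is August 24, 1998.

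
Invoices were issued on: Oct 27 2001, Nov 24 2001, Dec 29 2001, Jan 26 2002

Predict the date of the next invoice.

All Saturdays; the gaps (28, 35, 28) vary with month length.
This is the last Saturday of each month.
February 2002 ends with Saturday Feb 23 2002.

Feb 23 2002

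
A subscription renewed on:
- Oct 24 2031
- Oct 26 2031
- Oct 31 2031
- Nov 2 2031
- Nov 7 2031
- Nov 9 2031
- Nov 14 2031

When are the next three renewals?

Nov 16 2031, Nov 21 2031, Nov 23 2031

Every event lands on a Friday or Sunday (gaps cycle 2, 5, 2, 5, 2, 5).
So the schedule is: every Friday and Sunday.
The following Sunday is Nov 16 2031.
The following Friday is Nov 21 2031.
The following Sunday is Nov 23 2031.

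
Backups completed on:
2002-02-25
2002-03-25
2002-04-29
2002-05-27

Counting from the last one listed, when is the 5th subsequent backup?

These are Mondays with 28, 35, 28-day gaps.
Each is the final Monday of its month — 2002-04-29 is past the 28th, so '4th Monday' doesn't fit.
Last Monday of June 2002: 2002-06-24.
Last Monday of July 2002: 2002-07-29.
August 2002 ends with Monday 2002-08-26.
Last Monday of September 2002: 2002-09-30.
Last Monday of October 2002: 2002-10-28.

2002-10-28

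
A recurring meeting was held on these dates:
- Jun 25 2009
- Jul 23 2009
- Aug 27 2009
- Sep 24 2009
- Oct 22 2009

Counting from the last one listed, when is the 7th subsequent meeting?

These are Thursdays at 28- or 35-day spacing (28, 35, 28, 28).
The pattern: 4th Thursday of the month.
November 2009 — 4th Thursday is Nov 26 2009.
December 2009 — 4th Thursday is Dec 24 2009.
January 2010 — 4th Thursday is Jan 28 2010.
February 2010 — 4th Thursday is Feb 25 2010.
March 2010 — 4th Thursday is Mar 25 2010.
April 2010 — 4th Thursday is Apr 22 2010.
4th Thursday of May 2010: May 27 2010.

May 27 2010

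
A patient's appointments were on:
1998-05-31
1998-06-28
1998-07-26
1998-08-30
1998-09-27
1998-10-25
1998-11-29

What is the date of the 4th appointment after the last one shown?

These are Sundays with 28, 28, 35, 28, 28, 35-day gaps.
Each is the final Sunday of its month — 1998-05-31 is past the 28th, so '4th Sunday' doesn't fit.
Last Sunday of December 1998: 1998-12-27.
January 1999 ends with Sunday 1999-01-31.
February 1999 ends with Sunday 1999-02-28.
March 1999 ends with Sunday 1999-03-28.

1999-03-28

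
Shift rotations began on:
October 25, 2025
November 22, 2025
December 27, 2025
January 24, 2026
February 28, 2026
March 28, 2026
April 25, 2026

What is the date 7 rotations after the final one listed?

November 28, 2026

All dates are Saturdays, 28, 35, 28, 35, 28, 28 days apart.
Specifically, the 4th Saturday of each month.
4th Saturday of May 2026: May 23, 2026.
June 2026 — 4th Saturday is June 27, 2026.
July 2026 — 4th Saturday is July 25, 2026.
4th Saturday of August 2026: August 22, 2026.
4th Saturday of September 2026: September 26, 2026.
4th Saturday of October 2026: October 24, 2026.
November 2026 — 4th Saturday is November 28, 2026.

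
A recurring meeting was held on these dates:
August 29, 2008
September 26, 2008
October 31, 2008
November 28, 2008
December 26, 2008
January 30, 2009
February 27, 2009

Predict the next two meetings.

March 27, 2009; April 24, 2009

All Fridays; the gaps (28, 35, 28, 28, 35, 28) vary with month length.
This is the last Friday of each month.
Last Friday of March 2009: March 27, 2009.
April 2009 ends with Friday April 24, 2009.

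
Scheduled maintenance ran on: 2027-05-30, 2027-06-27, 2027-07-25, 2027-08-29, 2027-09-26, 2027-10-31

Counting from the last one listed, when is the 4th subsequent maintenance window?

All Sundays; the gaps (28, 28, 35, 28, 35) vary with month length.
This is the last Sunday of each month.
November 2027 ends with Sunday 2027-11-28.
December 2027 ends with Sunday 2027-12-26.
Last Sunday of January 2028: 2028-01-30.
Last Sunday of February 2028: 2028-02-27.

2028-02-27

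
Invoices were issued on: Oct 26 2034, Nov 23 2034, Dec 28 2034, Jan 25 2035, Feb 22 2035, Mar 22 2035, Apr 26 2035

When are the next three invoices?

May 24 2035, Jun 28 2035, Jul 26 2035

These are Thursdays at 28- or 35-day spacing (28, 35, 28, 28, 28, 35).
The pattern: 4th Thursday of the month.
May 2035 — 4th Thursday is May 24 2035.
4th Thursday of June 2035: Jun 28 2035.
July 2035 — 4th Thursday is Jul 26 2035.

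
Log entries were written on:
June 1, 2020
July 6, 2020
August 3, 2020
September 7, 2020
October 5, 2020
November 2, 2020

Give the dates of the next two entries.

All dates are Mondays, 35, 28, 35, 28, 28 days apart.
Specifically, the 1st Monday of each month.
1st Monday of December 2020: December 7, 2020.
January 2021 — 1st Monday is January 4, 2021.

December 7, 2020; January 4, 2021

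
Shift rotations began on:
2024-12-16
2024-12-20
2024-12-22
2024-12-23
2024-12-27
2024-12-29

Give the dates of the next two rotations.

Every event lands on a Monday or Friday or Sunday (gaps cycle 4, 2, 1, 4, 2).
So the schedule is: every Monday, Friday and Sunday.
The following Monday is 2024-12-30.
Next Friday: 2025-01-03.

2024-12-30, 2025-01-03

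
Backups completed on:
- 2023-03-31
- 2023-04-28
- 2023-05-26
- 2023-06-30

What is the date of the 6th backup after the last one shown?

All Fridays; the gaps (28, 28, 35) vary with month length.
This is the last Friday of each month.
July 2023 ends with Friday 2023-07-28.
August 2023 ends with Friday 2023-08-25.
September 2023 ends with Friday 2023-09-29.
Last Friday of October 2023: 2023-10-27.
Last Friday of November 2023: 2023-11-24.
Last Friday of December 2023: 2023-12-29.

2023-12-29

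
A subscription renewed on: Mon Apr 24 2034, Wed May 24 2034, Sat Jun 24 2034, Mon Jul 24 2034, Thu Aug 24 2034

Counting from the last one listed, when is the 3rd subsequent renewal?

Each date is the 24th; the gaps (30, 31, 30, 31) track the month lengths.
The rule is the 24th of each month.
September 2034: Sun Sep 24 2034.
October 2034: Tue Oct 24 2034.
Next: November 2034 → Fri Nov 24 2034.

Fri Nov 24 2034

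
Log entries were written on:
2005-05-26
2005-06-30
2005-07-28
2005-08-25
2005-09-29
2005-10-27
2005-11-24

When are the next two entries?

2005-12-29, 2006-01-26

These are Thursdays with 35, 28, 28, 35, 28, 28-day gaps.
Each is the final Thursday of its month — 2005-06-30 is past the 28th, so '4th Thursday' doesn't fit.
Last Thursday of December 2005: 2005-12-29.
January 2006 ends with Thursday 2006-01-26.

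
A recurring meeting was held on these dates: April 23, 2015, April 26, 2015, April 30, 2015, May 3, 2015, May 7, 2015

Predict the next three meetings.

Gaps: 3, 4, 3, 4 days — not constant, but cyclic with period 2.
The events fall on every Thursday and Sunday.
The following Sunday is May 10, 2015.
The following Thursday is May 14, 2015.
Next Sunday: May 17, 2015.

May 10, 2015; May 14, 2015; May 17, 2015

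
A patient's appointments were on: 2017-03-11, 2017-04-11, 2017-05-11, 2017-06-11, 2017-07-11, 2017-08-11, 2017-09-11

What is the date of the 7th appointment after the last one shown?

The day-of-month is always 11 (31, 30, 31, 30, 31, 31 days between events).
So this recurs on the 11th of each month.
Next: October 2017 → 2017-10-11.
November 2017: 2017-11-11.
Next: December 2017 → 2017-12-11.
January 2018: 2018-01-11.
February 2018: 2018-02-11.
Next: March 2018 → 2018-03-11.
April 2018: 2018-04-11.

2018-04-11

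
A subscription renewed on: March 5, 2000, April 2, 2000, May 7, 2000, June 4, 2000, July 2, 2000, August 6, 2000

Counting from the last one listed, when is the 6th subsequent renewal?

Gaps: 28, 35, 28, 28, 35 days — a mix of 28 and 35. Every date is a Sunday.
Each is the 1st Sunday of its month.
1st Sunday of September 2000: September 3, 2000.
October 2000 — 1st Sunday is October 1, 2000.
1st Sunday of November 2000: November 5, 2000.
December 2000 — 1st Sunday is December 3, 2000.
1st Sunday of January 2001: January 7, 2001.
February 2001 — 1st Sunday is February 4, 2001.

February 4, 2001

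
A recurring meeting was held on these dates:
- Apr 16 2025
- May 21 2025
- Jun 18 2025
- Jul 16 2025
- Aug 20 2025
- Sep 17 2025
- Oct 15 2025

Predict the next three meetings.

Nov 19 2025, Dec 17 2025, Jan 21 2026

Gaps: 35, 28, 28, 35, 28, 28 days — a mix of 28 and 35. Every date is a Wednesday.
Each is the 3rd Wednesday of its month.
November 2025 — 3rd Wednesday is Nov 19 2025.
December 2025 — 3rd Wednesday is Dec 17 2025.
3rd Wednesday of January 2026: Jan 21 2026.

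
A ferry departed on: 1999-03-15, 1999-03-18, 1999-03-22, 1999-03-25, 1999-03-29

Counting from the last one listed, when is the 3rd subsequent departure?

1999-04-08

Every event lands on a Monday or Thursday (gaps cycle 3, 4, 3, 4).
So the schedule is: every Monday and Thursday.
Next Thursday: 1999-04-01.
The following Monday is 1999-04-05.
Next Thursday: 1999-04-08.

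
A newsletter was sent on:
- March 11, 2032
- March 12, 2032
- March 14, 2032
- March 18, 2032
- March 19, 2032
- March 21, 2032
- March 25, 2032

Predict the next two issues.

Gaps: 1, 2, 4, 1, 2, 4 days — not constant, but cyclic with period 3.
The events fall on every Thursday, Friday and Sunday.
The following Friday is March 26, 2032.
Next Sunday: March 28, 2032.

March 26, 2032; March 28, 2032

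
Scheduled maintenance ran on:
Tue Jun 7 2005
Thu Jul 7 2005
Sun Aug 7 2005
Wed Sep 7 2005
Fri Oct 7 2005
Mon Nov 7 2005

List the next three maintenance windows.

Each date is the 7th; the gaps (30, 31, 31, 30, 31) track the month lengths.
The rule is the 7th of each month.
December 2005: Wed Dec 7 2005.
Next: January 2006 → Sat Jan 7 2006.
Next: February 2006 → Tue Feb 7 2006.

Wed Dec 7 2005, Sat Jan 7 2006, Tue Feb 7 2006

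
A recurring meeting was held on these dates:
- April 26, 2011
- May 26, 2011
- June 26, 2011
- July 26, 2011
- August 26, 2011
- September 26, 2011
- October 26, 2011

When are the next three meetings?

Gaps: 30, 31, 30, 31, 31, 30 days — not constant. Every event is on the 26th of the month.
Pattern: the 26th of each month.
Next: November 2011 → November 26, 2011.
December 2011: December 26, 2011.
January 2012: January 26, 2012.

November 26, 2011; December 26, 2011; January 26, 2012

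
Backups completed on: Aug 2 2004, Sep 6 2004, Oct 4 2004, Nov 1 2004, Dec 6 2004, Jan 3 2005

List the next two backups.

Feb 7 2005, Mar 7 2005

Gaps: 35, 28, 28, 35, 28 days — a mix of 28 and 35. Every date is a Monday.
Each is the 1st Monday of its month.
1st Monday of February 2005: Feb 7 2005.
1st Monday of March 2005: Mar 7 2005.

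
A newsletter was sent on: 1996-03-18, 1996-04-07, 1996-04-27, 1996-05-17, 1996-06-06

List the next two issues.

1996-06-26, 1996-07-16

Every event comes 20 days after the last (20, 20, 20, 20).
1996-06-06 + 20 days = 1996-06-26.
1996-06-26 + 20 days = 1996-07-16.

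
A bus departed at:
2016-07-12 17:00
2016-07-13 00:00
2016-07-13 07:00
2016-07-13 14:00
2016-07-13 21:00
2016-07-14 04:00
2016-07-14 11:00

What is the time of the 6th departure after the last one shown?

2016-07-16 05:00

Spacing: 7, 7, 7, 7, 7, 7 h — constant 7 h.
2016-07-14 11:00 + 7 h = 2016-07-14 18:00.
2016-07-14 18:00 + 7 h = 2016-07-15 01:00.
2016-07-15 01:00 + 7 h = 2016-07-15 08:00.
2016-07-15 08:00 + 7 h = 2016-07-15 15:00.
2016-07-15 15:00 + 7 h = 2016-07-15 22:00.
2016-07-15 22:00 + 7 h = 2016-07-16 05:00.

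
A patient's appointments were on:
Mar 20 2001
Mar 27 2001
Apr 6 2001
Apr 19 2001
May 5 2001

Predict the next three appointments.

Gaps: 7, 10, 13, 16 days — each gap is 3 larger than the previous one.
Next gap: 19 days. May 5 2001 + 19 days = May 24 2001.
Next gap: 22 days. May 24 2001 + 22 days = Jun 15 2001.
Next gap: 25 days. Jun 15 2001 + 25 days = Jul 10 2001.

May 24 2001, Jun 15 2001, Jul 10 2001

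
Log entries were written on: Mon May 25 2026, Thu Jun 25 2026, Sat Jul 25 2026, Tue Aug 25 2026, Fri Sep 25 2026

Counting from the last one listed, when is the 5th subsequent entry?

Thu Feb 25 2027

The day-of-month is always 25 (31, 30, 31, 31 days between events).
So this recurs on the 25th of each month.
Next: October 2026 → Sun Oct 25 2026.
November 2026: Wed Nov 25 2026.
December 2026: Fri Dec 25 2026.
Next: January 2027 → Mon Jan 25 2027.
February 2027: Thu Feb 25 2027.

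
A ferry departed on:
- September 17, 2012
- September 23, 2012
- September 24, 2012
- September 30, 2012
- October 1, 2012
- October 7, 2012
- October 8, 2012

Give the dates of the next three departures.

Gaps: 6, 1, 6, 1, 6, 1 days — not constant, but cyclic with period 2.
The events fall on every Monday and Sunday.
The following Sunday is October 14, 2012.
Next Monday: October 15, 2012.
Next Sunday: October 21, 2012.

October 14, 2012; October 15, 2012; October 21, 2012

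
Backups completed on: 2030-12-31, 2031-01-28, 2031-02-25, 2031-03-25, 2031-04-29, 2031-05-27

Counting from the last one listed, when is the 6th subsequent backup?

These are Tuesdays with 28, 28, 28, 35, 28-day gaps.
Each is the final Tuesday of its month — 2030-12-31 is past the 28th, so '4th Tuesday' doesn't fit.
June 2031 ends with Tuesday 2031-06-24.
Last Tuesday of July 2031: 2031-07-29.
Last Tuesday of August 2031: 2031-08-26.
Last Tuesday of September 2031: 2031-09-30.
Last Tuesday of October 2031: 2031-10-28.
November 2031 ends with Tuesday 2031-11-25.

2031-11-25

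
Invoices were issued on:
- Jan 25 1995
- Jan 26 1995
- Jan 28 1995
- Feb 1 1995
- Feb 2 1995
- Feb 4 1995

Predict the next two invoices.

Feb 8 1995, Feb 9 1995

The gap pattern 1, 2, 4, 1, 2 repeats every 3 events.
These are the Wednesdays, Thursdays and Saturdays of each week.
Next Wednesday: Feb 8 1995.
The following Thursday is Feb 9 1995.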